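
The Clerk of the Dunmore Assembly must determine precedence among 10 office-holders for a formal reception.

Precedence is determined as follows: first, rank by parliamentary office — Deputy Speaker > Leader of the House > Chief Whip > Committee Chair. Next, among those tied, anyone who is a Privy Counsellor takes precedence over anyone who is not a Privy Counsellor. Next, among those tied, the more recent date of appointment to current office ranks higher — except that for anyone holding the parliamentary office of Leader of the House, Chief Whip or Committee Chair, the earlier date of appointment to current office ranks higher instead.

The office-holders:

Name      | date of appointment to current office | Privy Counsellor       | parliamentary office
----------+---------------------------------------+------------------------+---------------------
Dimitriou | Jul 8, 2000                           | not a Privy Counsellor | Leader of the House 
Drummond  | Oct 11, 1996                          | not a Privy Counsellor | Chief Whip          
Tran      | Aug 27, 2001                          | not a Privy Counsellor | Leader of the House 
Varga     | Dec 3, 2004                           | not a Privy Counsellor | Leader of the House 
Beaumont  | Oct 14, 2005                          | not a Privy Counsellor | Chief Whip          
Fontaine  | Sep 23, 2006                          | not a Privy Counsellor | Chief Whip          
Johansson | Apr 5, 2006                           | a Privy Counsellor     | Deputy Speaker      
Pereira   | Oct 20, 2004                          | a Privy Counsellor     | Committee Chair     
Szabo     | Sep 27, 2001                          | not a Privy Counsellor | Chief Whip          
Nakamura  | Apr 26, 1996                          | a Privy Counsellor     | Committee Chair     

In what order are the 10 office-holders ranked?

By parliamentary office: Johansson (Deputy Speaker); then Dimitriou, Tran and Varga (Leader of the House); then Drummond, Szabo, Beaumont and Fontaine (Chief Whip); then Nakamura and Pereira (Committee Chair).
Dimitriou, Tran and Varga are each not a Privy Counsellor, so the next rule applies.
Among Dimitriou, Tran and Varga, by date of appointment to current office (earlier first) (reversed rule for this group): Dimitriou (Jul 8, 2000) before Tran (Aug 27, 2001) before Varga (Dec 3, 2004).
Drummond, Szabo, Beaumont and Fontaine are each not a Privy Counsellor, so the next rule applies.
Among Drummond, Szabo, Beaumont and Fontaine, by date of appointment to current office (earlier first) (reversed rule for this group): Drummond (Oct 11, 1996) before Szabo (Sep 27, 2001) before Beaumont (Oct 14, 2005) before Fontaine (Sep 23, 2006).
Nakamura and Pereira are each a Privy Counsellor, so the next rule applies.
Among Nakamura and Pereira, by date of appointment to current office (earlier first) (reversed rule for this group): Nakamura (Apr 26, 1996) before Pereira (Oct 20, 2004).
Full order: Johansson, Dimitriou, Tran, Varga, Drummond, Szabo, Beaumont, Fontaine, Nakamura, Pereira.

Johansson, Dimitriou, Tran, Varga, Drummond, Szabo, Beaumont, Fontaine, Nakamura, Pereira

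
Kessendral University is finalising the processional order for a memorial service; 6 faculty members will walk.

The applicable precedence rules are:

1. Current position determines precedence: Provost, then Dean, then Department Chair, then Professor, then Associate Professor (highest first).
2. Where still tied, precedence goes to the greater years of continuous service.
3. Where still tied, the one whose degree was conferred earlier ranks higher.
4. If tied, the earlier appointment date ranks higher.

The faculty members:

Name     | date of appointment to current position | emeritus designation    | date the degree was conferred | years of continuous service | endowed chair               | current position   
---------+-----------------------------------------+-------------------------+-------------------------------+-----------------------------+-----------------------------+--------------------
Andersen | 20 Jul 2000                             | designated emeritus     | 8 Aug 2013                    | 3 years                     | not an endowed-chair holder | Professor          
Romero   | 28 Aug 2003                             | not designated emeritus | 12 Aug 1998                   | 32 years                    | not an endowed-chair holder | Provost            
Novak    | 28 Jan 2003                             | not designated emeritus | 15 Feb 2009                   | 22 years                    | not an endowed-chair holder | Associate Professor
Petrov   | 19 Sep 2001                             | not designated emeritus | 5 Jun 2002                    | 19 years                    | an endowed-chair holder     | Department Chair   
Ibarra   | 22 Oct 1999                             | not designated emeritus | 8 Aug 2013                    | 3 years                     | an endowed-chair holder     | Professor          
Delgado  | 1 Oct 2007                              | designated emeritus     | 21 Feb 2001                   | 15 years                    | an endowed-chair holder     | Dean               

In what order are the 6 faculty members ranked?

Romero, Delgado, Petrov, Ibarra, Andersen, Novak

By current position: Romero (Provost); then Delgado (Dean); then Petrov (Department Chair); then Ibarra and Andersen (Professor); then Novak (Associate Professor).
Ibarra and Andersen both have years of continuous service 3 years, so the next rule applies.
Ibarra and Andersen both have date the degree was conferred 8 Aug 2013, so the next rule applies.
Among Ibarra and Andersen, by date of appointment to current position (earlier first): Ibarra (22 Oct 1999) before Andersen (20 Jul 2000).
Full order: Romero, Delgado, Petrov, Ibarra, Andersen, Novak.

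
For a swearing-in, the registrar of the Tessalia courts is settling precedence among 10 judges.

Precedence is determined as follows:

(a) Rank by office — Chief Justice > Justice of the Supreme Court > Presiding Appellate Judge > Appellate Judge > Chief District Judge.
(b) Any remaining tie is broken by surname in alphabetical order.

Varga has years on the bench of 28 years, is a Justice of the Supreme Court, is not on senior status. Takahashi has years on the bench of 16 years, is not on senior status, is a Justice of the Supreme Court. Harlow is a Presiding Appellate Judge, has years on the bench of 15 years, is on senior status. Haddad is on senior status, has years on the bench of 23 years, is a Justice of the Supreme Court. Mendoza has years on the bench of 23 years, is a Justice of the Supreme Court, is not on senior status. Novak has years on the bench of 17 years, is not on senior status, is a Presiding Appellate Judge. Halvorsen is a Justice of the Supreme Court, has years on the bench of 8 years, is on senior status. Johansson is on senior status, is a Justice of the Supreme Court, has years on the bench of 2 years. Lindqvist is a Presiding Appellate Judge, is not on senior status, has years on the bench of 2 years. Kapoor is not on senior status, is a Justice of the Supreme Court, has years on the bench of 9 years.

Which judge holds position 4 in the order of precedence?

Kapoor

By office: Haddad, Halvorsen, Johansson, Kapoor, Mendoza, Takahashi and Varga (Justice of the Supreme Court); then Harlow, Lindqvist and Novak (Presiding Appellate Judge).
Among Haddad, Halvorsen, Johansson, Kapoor, Mendoza, Takahashi and Varga, alphabetically by surname: Haddad before Halvorsen before Johansson before Kapoor before Mendoza before Takahashi before Varga.
Among Harlow, Lindqvist and Novak, alphabetically by surname: Harlow before Lindqvist before Novak.
Order: Haddad, Halvorsen, Johansson, Kapoor, Mendoza, Takahashi, Varga, Harlow, Lindqvist, Novak.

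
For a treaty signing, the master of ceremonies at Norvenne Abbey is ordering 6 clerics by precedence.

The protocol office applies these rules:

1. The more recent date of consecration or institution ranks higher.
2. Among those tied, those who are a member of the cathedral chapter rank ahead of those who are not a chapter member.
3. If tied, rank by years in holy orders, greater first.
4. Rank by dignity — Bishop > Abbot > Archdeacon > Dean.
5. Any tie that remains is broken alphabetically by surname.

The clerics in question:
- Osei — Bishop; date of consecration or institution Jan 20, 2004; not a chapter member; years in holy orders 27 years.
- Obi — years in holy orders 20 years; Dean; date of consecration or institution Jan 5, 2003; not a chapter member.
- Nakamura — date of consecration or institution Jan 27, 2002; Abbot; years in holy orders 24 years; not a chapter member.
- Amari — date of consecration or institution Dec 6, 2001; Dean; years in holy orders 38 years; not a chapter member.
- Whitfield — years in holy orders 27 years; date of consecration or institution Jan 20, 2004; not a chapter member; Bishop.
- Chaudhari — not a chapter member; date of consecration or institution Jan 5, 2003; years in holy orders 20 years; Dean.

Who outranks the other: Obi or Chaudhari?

Chaudhari

By date of consecration or institution (later first): Osei and Whitfield (both Jan 20, 2004); then Chaudhari and Obi (both Jan 5, 2003); then Nakamura (Jan 27, 2002); then Amari (Dec 6, 2001).
Osei and Whitfield are each not a chapter member, so the next rule applies.
Osei and Whitfield both have years in holy orders 27 years, so the next rule applies.
Osei and Whitfield are each Bishop, so the next rule applies.
Among Osei and Whitfield, alphabetically by surname: Osei before Whitfield.
Chaudhari and Obi are each not a chapter member, so the next rule applies.
Chaudhari and Obi both have years in holy orders 20 years, so the next rule applies.
Chaudhari and Obi are each Dean, so the next rule applies.
Among Chaudhari and Obi, alphabetically by surname: Chaudhari before Obi.
So Chaudhari takes precedence.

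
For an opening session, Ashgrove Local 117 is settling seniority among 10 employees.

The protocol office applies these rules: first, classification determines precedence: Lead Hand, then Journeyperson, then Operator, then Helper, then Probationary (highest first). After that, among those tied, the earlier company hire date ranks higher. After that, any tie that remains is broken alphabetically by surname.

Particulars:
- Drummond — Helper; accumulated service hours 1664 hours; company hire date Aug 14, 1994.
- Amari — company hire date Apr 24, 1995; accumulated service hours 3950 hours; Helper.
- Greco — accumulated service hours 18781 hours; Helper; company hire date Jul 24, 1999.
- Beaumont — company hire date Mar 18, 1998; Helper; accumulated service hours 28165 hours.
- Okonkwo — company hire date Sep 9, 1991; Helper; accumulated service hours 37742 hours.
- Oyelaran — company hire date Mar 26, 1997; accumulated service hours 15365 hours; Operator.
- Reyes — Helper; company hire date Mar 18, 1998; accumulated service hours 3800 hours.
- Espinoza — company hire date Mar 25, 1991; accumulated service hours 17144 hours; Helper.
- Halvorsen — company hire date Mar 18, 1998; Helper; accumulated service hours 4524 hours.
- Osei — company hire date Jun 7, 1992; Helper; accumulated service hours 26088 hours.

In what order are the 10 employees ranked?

Oyelaran, Espinoza, Okonkwo, Osei, Drummond, Amari, Beaumont, Halvorsen, Reyes, Greco

By classification: Oyelaran (Operator); then Espinoza, Okonkwo, Osei, Drummond, Amari, Beaumont, Halvorsen, Reyes and Greco (Helper).
Among Espinoza, Okonkwo, Osei, Drummond, Amari, Beaumont, Halvorsen, Reyes and Greco, by company hire date (earlier first): Espinoza (Mar 25, 1991) before Okonkwo (Sep 9, 1991) before Osei (Jun 7, 1992) before Drummond (Aug 14, 1994) before Amari (Apr 24, 1995) before Beaumont, Halvorsen and Reyes (Mar 18, 1998) before Greco (Jul 24, 1999).
Among Beaumont, Halvorsen and Reyes, alphabetically by surname: Beaumont before Halvorsen before Reyes.
Full order: Oyelaran, Espinoza, Okonkwo, Osei, Drummond, Amari, Beaumont, Halvorsen, Reyes, Greco.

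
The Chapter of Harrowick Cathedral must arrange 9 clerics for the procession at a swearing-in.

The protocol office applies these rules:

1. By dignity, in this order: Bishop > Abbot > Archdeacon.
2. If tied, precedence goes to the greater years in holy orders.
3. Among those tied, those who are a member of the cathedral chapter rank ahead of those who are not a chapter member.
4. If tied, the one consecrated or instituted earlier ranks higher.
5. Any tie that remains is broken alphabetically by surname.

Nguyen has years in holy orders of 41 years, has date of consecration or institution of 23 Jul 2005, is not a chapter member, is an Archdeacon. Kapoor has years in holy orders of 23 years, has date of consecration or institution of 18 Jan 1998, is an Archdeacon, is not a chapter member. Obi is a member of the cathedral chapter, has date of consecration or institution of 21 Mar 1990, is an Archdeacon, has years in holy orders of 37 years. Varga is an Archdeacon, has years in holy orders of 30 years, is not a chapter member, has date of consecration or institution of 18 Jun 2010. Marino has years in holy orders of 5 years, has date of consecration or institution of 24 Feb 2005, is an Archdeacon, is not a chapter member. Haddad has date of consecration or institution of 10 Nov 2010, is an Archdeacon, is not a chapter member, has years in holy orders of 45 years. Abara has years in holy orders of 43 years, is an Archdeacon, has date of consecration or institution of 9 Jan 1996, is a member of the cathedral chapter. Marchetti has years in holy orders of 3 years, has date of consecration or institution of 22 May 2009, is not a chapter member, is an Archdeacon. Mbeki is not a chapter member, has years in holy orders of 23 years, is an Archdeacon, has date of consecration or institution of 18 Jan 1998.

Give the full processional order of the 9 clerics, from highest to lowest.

By dignity: Haddad, Abara, Nguyen, Obi, Varga, Kapoor, Mbeki, Marino and Marchetti (Archdeacon).
Among Haddad, Abara, Nguyen, Obi, Varga, Kapoor, Mbeki, Marino and Marchetti, by years in holy orders (higher first): Haddad (45 years) before Abara (43 years) before Nguyen (41 years) before Obi (37 years) before Varga (30 years) before Kapoor and Mbeki (23 years) before Marino (5 years) before Marchetti (3 years).
Kapoor and Mbeki are each not a chapter member, so the next rule applies.
Kapoor and Mbeki both have date of consecration or institution 18 Jan 1998, so the next rule applies.
Among Kapoor and Mbeki, alphabetically by surname: Kapoor before Mbeki.
Full order: Haddad, Abara, Nguyen, Obi, Varga, Kapoor, Mbeki, Marino, Marchetti.

Haddad, Abara, Nguyen, Obi, Varga, Kapoor, Mbeki, Marino, Marchetti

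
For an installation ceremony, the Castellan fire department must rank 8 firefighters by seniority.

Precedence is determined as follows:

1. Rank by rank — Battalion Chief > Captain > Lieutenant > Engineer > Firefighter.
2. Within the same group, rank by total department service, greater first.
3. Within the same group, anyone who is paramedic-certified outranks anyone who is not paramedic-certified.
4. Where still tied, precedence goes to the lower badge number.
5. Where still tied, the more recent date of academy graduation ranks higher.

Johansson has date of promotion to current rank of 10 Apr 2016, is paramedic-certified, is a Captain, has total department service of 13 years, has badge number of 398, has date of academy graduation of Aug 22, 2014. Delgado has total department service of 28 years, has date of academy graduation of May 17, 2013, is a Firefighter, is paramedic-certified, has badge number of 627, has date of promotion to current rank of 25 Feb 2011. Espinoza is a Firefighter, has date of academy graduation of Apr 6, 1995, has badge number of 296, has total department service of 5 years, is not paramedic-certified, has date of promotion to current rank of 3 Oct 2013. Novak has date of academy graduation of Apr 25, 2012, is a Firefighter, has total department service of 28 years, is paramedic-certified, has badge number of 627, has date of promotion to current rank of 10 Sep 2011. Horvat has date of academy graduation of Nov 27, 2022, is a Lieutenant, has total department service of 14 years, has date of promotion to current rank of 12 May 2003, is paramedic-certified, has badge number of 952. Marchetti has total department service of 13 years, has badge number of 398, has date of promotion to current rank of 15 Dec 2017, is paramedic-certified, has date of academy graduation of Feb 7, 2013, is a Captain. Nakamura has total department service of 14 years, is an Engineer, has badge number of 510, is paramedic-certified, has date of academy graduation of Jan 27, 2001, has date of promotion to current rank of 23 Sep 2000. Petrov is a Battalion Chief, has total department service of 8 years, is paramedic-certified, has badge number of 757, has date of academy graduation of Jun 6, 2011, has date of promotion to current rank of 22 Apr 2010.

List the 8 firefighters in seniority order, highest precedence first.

By rank: Petrov (Battalion Chief); then Johansson and Marchetti (Captain); then Horvat (Lieutenant); then Nakamura (Engineer); then Delgado, Novak and Espinoza (Firefighter).
Johansson and Marchetti both have total department service 13 years, so the next rule applies.
Johansson and Marchetti are each paramedic-certified, so the next rule applies.
Johansson and Marchetti both have badge number 398, so the next rule applies.
Among Johansson and Marchetti, by date of academy graduation (later first): Johansson (Aug 22, 2014) before Marchetti (Feb 7, 2013).
Among Delgado, Novak and Espinoza, by total department service (higher first): Delgado and Novak (28 years) before Espinoza (5 years).
Delgado and Novak are each paramedic-certified, so the next rule applies.
Delgado and Novak both have badge number 627, so the next rule applies.
Among Delgado and Novak, by date of academy graduation (later first): Delgado (May 17, 2013) before Novak (Apr 25, 2012).
Full order: Petrov, Johansson, Marchetti, Horvat, Nakamura, Delgado, Novak, Espinoza.

Petrov, Johansson, Marchetti, Horvat, Nakamura, Delgado, Novak, Espinoza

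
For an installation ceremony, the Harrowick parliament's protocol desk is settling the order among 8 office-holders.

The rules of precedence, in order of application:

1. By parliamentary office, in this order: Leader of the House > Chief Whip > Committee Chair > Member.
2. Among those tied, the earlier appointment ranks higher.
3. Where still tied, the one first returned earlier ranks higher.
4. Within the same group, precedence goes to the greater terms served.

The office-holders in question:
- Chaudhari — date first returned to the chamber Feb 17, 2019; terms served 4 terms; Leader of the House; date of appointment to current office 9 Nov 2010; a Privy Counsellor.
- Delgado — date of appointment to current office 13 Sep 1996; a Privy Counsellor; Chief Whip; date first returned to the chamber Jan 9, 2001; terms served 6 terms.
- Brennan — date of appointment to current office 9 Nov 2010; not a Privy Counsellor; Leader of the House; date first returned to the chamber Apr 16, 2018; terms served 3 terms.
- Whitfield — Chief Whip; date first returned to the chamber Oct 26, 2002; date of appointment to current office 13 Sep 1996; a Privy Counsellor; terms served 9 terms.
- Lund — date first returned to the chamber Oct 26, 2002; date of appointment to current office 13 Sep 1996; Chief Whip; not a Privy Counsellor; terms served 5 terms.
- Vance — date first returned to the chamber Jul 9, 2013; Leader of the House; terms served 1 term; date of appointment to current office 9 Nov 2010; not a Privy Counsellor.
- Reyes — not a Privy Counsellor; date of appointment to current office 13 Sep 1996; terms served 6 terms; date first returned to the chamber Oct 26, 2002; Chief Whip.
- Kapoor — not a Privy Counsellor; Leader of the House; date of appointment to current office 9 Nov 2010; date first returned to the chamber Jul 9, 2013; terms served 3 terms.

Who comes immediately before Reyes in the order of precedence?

By parliamentary office: Kapoor, Vance, Brennan and Chaudhari (Leader of the House); then Delgado, Whitfield, Reyes and Lund (Chief Whip).
Kapoor, Vance, Brennan and Chaudhari all have date of appointment to current office 9 Nov 2010, so the next rule applies.
Among Kapoor, Vance, Brennan and Chaudhari, by date first returned to the chamber (earlier first): Kapoor and Vance (Jul 9, 2013) before Brennan (Apr 16, 2018) before Chaudhari (Feb 17, 2019).
Among Kapoor and Vance, by terms served (higher first): Kapoor (3 terms) before Vance (1 term).
Delgado, Whitfield, Reyes and Lund all have date of appointment to current office 13 Sep 1996, so the next rule applies.
Among Delgado, Whitfield, Reyes and Lund, by date first returned to the chamber (earlier first): Delgado (Jan 9, 2001) before Whitfield, Reyes and Lund (Oct 26, 2002).
Among Whitfield, Reyes and Lund, by terms served (higher first): Whitfield (9 terms) before Reyes (6 terms) before Lund (5 terms).
Order: Kapoor, Vance, Brennan, Chaudhari, Delgado, Whitfield, Reyes, Lund.

Whitfield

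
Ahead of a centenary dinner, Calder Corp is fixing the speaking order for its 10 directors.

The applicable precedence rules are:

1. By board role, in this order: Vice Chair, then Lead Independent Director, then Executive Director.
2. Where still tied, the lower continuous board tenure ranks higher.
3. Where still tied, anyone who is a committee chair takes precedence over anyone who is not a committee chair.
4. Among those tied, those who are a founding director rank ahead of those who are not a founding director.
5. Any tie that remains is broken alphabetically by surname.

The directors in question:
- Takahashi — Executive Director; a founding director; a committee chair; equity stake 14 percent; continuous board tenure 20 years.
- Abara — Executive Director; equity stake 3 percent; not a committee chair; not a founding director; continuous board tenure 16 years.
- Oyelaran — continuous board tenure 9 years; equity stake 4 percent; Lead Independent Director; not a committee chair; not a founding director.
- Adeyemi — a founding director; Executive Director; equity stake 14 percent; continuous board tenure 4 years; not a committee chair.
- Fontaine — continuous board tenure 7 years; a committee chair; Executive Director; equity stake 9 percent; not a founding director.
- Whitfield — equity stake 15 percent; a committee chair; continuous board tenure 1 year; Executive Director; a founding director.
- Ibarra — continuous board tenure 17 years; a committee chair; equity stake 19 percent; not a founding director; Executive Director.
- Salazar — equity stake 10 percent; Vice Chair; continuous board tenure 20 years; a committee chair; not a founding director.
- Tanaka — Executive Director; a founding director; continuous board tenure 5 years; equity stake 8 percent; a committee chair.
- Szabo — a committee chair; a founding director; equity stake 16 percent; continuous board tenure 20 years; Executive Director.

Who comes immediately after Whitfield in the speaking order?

Adeyemi

By board role: Salazar (Vice Chair); then Oyelaran (Lead Independent Director); then Whitfield, Adeyemi, Tanaka, Fontaine, Abara, Ibarra, Szabo and Takahashi (Executive Director).
Among Whitfield, Adeyemi, Tanaka, Fontaine, Abara, Ibarra, Szabo and Takahashi, by continuous board tenure (lower first): Whitfield (1 year) before Adeyemi (4 years) before Tanaka (5 years) before Fontaine (7 years) before Abara (16 years) before Ibarra (17 years) before Szabo and Takahashi (20 years).
Szabo and Takahashi are each a committee chair, so the next rule applies.
Szabo and Takahashi are each a founding director, so the next rule applies.
Among Szabo and Takahashi, alphabetically by surname: Szabo before Takahashi.
Order: Salazar, Oyelaran, Whitfield, Adeyemi, Tanaka, Fontaine, Abara, Ibarra, Szabo, Takahashi.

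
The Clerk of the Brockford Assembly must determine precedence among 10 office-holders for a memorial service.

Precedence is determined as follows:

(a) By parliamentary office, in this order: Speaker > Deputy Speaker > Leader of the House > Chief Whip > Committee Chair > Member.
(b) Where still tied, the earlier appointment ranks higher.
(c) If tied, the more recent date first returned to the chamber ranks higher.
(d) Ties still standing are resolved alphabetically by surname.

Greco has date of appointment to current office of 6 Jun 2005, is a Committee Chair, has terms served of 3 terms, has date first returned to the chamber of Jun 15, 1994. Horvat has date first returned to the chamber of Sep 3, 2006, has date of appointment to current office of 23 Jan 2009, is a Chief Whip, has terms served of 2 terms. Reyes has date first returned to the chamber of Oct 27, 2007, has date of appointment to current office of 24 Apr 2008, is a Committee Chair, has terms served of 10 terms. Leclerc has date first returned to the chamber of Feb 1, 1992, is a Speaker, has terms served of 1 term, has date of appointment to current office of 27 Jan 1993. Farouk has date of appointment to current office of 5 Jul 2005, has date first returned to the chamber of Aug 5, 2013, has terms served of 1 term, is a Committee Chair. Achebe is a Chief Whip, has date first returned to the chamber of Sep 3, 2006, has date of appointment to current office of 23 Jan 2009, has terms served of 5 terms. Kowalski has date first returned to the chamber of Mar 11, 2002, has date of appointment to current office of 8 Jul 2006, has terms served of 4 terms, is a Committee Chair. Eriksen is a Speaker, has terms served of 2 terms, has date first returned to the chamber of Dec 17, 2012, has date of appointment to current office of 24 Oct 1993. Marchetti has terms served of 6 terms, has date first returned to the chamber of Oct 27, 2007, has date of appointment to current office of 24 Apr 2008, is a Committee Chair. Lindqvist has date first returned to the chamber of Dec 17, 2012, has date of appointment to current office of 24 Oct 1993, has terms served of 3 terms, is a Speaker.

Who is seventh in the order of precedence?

By parliamentary office: Leclerc, Eriksen and Lindqvist (Speaker); then Achebe and Horvat (Chief Whip); then Greco, Farouk, Kowalski, Marchetti and Reyes (Committee Chair).
Among Leclerc, Eriksen and Lindqvist, by date of appointment to current office (earlier first): Leclerc (27 Jan 1993) before Eriksen and Lindqvist (24 Oct 1993).
Eriksen and Lindqvist both have date first returned to the chamber Dec 17, 2012, so the next rule applies.
Among Eriksen and Lindqvist, alphabetically by surname: Eriksen before Lindqvist.
Achebe and Horvat both have date of appointment to current office 23 Jan 2009, so the next rule applies.
Achebe and Horvat both have date first returned to the chamber Sep 3, 2006, so the next rule applies.
Among Achebe and Horvat, alphabetically by surname: Achebe before Horvat.
Among Greco, Farouk, Kowalski, Marchetti and Reyes, by date of appointment to current office (earlier first): Greco (6 Jun 2005) before Farouk (5 Jul 2005) before Kowalski (8 Jul 2006) before Marchetti and Reyes (24 Apr 2008).
Marchetti and Reyes both have date first returned to the chamber Oct 27, 2007, so the next rule applies.
Among Marchetti and Reyes, alphabetically by surname: Marchetti before Reyes.
Order: Leclerc, Eriksen, Lindqvist, Achebe, Horvat, Greco, Farouk, Kowalski, Marchetti, Reyes.

Farouk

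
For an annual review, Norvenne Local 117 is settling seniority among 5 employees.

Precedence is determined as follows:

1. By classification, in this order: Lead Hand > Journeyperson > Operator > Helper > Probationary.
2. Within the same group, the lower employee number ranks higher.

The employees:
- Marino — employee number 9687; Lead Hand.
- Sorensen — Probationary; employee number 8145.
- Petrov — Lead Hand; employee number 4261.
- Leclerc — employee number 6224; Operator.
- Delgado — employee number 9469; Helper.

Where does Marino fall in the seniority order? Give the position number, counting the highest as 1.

By classification: Petrov and Marino (Lead Hand); then Leclerc (Operator); then Delgado (Helper); then Sorensen (Probationary).
Among Petrov and Marino, by employee number (lower first): Petrov (4261) before Marino (9687).
Order: Petrov, Marino, Leclerc, Delgado, Sorensen. So position 2.

2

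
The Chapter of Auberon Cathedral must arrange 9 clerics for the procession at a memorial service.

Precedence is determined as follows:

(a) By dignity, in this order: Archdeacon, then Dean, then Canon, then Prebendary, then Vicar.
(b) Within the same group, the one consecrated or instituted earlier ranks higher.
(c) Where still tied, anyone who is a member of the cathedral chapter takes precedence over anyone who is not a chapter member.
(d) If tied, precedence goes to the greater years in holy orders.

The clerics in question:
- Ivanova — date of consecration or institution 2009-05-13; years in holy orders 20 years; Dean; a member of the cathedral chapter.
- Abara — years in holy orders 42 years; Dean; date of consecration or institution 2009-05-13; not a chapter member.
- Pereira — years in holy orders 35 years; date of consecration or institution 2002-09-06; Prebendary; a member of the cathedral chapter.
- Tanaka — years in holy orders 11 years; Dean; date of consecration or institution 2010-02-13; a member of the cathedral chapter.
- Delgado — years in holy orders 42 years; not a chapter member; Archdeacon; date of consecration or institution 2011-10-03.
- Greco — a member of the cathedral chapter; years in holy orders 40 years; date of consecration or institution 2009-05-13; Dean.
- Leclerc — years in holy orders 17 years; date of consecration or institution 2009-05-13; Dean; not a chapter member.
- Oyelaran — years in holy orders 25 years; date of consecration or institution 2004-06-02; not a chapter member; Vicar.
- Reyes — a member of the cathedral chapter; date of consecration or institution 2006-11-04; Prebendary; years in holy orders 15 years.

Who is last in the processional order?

By dignity: Delgado (Archdeacon); then Greco, Ivanova, Abara, Leclerc and Tanaka (Dean); then Pereira and Reyes (Prebendary); then Oyelaran (Vicar).
Among Greco, Ivanova, Abara, Leclerc and Tanaka, by date of consecration or institution (earlier first): Greco, Ivanova, Abara and Leclerc (2009-05-13) before Tanaka (2010-02-13).
Among Greco, Ivanova, Abara and Leclerc, a member of the cathedral chapter before not a chapter member: Greco and Ivanova (a member of the cathedral chapter) before Abara and Leclerc (not a chapter member).
Among Greco and Ivanova, by years in holy orders (higher first): Greco (40 years) before Ivanova (20 years).
Among Abara and Leclerc, by years in holy orders (higher first): Abara (42 years) before Leclerc (17 years).
Among Pereira and Reyes, by date of consecration or institution (earlier first): Pereira (2002-09-06) before Reyes (2006-11-04).
Order: Delgado, Greco, Ivanova, Abara, Leclerc, Tanaka, Pereira, Reyes, Oyelaran.

Oyelaran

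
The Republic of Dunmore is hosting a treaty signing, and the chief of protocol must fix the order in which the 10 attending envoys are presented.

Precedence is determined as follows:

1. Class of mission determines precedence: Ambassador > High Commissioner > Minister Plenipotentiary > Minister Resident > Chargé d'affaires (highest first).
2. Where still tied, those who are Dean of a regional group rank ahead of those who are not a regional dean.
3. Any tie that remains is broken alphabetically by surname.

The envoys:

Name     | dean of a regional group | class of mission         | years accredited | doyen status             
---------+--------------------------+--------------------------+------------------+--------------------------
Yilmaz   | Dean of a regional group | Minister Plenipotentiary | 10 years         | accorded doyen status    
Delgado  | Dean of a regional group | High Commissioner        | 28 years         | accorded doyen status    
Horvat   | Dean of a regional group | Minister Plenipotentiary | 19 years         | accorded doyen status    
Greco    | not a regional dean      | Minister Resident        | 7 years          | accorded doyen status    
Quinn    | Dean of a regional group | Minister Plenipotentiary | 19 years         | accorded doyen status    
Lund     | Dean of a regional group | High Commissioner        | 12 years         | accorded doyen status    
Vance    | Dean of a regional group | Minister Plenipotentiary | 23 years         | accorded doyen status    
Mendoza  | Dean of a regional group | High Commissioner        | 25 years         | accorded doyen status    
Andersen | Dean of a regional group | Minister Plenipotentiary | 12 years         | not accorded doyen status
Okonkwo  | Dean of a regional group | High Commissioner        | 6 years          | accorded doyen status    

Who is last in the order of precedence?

Greco

By class of mission: Delgado, Lund, Mendoza and Okonkwo (High Commissioner); then Andersen, Horvat, Quinn, Vance and Yilmaz (Minister Plenipotentiary); then Greco (Minister Resident).
Delgado, Lund, Mendoza and Okonkwo are each Dean of a regional group, so the next rule applies.
Among Delgado, Lund, Mendoza and Okonkwo, alphabetically by surname: Delgado before Lund before Mendoza before Okonkwo.
Andersen, Horvat, Quinn, Vance and Yilmaz are each Dean of a regional group, so the next rule applies.
Among Andersen, Horvat, Quinn, Vance and Yilmaz, alphabetically by surname: Andersen before Horvat before Quinn before Vance before Yilmaz.
Order: Delgado, Lund, Mendoza, Okonkwo, Andersen, Horvat, Quinn, Vance, Yilmaz, Greco.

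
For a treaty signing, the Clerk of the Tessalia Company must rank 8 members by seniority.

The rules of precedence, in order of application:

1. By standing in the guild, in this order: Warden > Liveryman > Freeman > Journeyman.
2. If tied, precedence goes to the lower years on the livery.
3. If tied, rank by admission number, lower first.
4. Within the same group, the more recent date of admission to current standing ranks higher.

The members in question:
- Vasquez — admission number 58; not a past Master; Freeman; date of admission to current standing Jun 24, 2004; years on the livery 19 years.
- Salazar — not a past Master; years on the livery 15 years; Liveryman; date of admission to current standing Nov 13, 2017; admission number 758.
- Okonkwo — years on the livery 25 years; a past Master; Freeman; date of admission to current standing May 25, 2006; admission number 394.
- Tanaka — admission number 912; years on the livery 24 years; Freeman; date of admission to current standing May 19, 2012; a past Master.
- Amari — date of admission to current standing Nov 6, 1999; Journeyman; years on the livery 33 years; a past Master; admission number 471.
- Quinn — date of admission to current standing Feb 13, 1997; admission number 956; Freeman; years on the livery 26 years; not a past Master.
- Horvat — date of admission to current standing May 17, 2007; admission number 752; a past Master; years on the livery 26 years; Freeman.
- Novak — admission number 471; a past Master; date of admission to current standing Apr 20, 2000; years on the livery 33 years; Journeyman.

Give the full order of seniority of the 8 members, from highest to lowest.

By standing in the guild: Salazar (Liveryman); then Vasquez, Tanaka, Okonkwo, Horvat and Quinn (Freeman); then Novak and Amari (Journeyman).
Among Vasquez, Tanaka, Okonkwo, Horvat and Quinn, by years on the livery (lower first): Vasquez (19 years) before Tanaka (24 years) before Okonkwo (25 years) before Horvat and Quinn (26 years).
Among Horvat and Quinn, by admission number (lower first): Horvat (752) before Quinn (956).
Novak and Amari both have years on the livery 33 years, so the next rule applies.
Novak and Amari both have admission number 471, so the next rule applies.
Among Novak and Amari, by date of admission to current standing (later first): Novak (Apr 20, 2000) before Amari (Nov 6, 1999).
Full order: Salazar, Vasquez, Tanaka, Okonkwo, Horvat, Quinn, Novak, Amari.

Salazar, Vasquez, Tanaka, Okonkwo, Horvat, Quinn, Novak, Amari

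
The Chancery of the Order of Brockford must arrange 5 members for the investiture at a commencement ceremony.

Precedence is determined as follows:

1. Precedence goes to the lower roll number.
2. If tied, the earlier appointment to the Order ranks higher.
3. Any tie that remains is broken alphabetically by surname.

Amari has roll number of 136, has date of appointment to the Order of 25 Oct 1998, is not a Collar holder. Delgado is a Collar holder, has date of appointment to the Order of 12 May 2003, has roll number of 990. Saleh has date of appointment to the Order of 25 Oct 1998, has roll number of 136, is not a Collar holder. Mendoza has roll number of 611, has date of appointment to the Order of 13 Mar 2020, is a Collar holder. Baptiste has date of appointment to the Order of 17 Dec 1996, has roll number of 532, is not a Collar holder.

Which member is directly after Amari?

Saleh

By roll number (lower first): Amari and Saleh (both 136); then Baptiste (532); then Mendoza (611); then Delgado (990).
Amari and Saleh both have date of appointment to the Order 25 Oct 1998, so the next rule applies.
Among Amari and Saleh, alphabetically by surname: Amari before Saleh.
Order: Amari, Saleh, Baptiste, Mendoza, Delgado.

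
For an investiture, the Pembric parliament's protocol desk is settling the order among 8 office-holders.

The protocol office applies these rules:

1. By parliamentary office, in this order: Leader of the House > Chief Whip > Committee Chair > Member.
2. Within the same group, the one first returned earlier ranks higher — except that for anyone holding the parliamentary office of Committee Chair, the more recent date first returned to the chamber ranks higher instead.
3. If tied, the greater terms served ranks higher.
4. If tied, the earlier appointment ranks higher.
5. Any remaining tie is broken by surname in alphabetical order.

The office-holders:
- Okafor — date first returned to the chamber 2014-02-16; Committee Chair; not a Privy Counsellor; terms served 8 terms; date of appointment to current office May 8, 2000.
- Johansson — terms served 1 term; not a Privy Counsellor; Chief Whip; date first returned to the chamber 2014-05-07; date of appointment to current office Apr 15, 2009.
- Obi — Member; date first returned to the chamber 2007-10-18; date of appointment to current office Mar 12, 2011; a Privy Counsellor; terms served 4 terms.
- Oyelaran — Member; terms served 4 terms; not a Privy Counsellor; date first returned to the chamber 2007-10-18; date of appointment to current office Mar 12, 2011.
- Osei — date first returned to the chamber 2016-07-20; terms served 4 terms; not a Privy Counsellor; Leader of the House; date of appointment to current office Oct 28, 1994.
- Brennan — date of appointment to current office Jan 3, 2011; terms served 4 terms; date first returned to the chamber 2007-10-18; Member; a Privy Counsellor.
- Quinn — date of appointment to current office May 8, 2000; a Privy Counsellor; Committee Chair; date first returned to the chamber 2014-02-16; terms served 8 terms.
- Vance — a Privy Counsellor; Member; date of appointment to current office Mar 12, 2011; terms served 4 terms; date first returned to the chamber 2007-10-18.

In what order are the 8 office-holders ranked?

Osei, Johansson, Okafor, Quinn, Brennan, Obi, Oyelaran, Vance

By parliamentary office: Osei (Leader of the House); then Johansson (Chief Whip); then Okafor and Quinn (Committee Chair); then Brennan, Obi, Oyelaran and Vance (Member).
Okafor and Quinn both have date first returned to the chamber 2014-02-16, so the next rule applies.
Okafor and Quinn both have terms served 8 terms, so the next rule applies.
Okafor and Quinn both have date of appointment to current office May 8, 2000, so the next rule applies.
Among Okafor and Quinn, alphabetically by surname: Okafor before Quinn.
Brennan, Obi, Oyelaran and Vance all have date first returned to the chamber 2007-10-18, so the next rule applies.
Brennan, Obi, Oyelaran and Vance all have terms served 4 terms, so the next rule applies.
Among Brennan, Obi, Oyelaran and Vance, by date of appointment to current office (earlier first): Brennan (Jan 3, 2011) before Obi, Oyelaran and Vance (Mar 12, 2011).
Among Obi, Oyelaran and Vance, alphabetically by surname: Obi before Oyelaran before Vance.
Full order: Osei, Johansson, Okafor, Quinn, Brennan, Obi, Oyelaran, Vance.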